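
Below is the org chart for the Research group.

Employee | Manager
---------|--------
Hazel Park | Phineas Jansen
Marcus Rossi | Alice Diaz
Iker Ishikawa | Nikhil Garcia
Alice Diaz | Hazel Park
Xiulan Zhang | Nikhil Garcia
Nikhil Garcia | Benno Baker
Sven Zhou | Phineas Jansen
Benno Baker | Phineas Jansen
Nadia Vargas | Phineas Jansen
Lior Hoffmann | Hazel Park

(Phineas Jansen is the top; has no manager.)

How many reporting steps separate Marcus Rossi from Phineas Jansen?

3

Chain from Marcus Rossi up to Phineas Jansen: Marcus Rossi → Alice Diaz → Hazel Park → Phineas Jansen. That is 3 steps up, so Marcus Rossi is 3 levels below Phineas Jansen.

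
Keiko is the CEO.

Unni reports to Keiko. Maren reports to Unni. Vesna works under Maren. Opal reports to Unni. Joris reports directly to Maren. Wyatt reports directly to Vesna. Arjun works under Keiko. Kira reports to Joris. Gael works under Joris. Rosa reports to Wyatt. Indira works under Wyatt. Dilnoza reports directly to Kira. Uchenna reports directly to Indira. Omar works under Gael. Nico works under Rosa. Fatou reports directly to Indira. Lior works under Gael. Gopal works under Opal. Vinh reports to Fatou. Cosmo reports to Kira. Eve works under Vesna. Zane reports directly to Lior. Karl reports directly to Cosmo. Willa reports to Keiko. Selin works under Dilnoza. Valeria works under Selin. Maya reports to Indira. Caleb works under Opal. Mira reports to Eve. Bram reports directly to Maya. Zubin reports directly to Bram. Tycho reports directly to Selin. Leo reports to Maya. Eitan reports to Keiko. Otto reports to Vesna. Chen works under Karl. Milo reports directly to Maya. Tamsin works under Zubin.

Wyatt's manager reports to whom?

Maren

Wyatt reports to Vesna, and Vesna reports to Maren. So Wyatt's skip-level manager is Maren.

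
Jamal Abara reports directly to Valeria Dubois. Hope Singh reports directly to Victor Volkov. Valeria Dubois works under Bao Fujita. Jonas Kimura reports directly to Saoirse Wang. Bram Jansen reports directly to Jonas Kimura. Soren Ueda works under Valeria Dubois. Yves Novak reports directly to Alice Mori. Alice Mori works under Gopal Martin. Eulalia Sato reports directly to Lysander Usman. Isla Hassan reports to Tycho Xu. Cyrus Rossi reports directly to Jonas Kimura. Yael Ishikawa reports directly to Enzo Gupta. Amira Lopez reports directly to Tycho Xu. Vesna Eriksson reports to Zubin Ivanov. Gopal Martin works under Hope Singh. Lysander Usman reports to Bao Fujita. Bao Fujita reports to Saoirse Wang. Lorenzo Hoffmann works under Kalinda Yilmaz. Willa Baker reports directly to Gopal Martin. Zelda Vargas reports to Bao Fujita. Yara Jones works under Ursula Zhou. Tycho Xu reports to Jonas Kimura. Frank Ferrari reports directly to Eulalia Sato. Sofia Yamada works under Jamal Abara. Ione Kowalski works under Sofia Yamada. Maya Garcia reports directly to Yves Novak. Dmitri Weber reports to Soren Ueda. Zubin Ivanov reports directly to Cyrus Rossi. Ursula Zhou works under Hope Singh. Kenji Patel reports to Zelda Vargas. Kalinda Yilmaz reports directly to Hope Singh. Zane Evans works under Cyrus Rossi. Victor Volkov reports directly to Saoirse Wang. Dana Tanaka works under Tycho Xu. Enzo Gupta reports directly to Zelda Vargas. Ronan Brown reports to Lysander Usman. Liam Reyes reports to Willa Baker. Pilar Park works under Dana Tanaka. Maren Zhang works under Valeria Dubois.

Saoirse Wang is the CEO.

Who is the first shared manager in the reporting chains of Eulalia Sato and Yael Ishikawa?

Bao Fujita

Eulalia Sato's chain of managers is Lysander Usman, Bao Fujita, Saoirse Wang. Yael Ishikawa's chain of managers is Enzo Gupta, Zelda Vargas, Bao Fujita, Saoirse Wang. The first manager that appears in both chains is Bao Fujita.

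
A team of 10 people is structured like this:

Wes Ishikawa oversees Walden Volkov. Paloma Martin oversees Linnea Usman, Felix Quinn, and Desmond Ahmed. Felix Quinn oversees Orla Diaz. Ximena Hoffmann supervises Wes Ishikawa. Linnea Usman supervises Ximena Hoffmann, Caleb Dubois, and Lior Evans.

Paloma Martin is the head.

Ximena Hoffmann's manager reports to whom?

Ximena Hoffmann reports to Linnea Usman, and Linnea Usman reports to Paloma Martin. So Ximena Hoffmann's skip-level manager is Paloma Martin.

Paloma Martin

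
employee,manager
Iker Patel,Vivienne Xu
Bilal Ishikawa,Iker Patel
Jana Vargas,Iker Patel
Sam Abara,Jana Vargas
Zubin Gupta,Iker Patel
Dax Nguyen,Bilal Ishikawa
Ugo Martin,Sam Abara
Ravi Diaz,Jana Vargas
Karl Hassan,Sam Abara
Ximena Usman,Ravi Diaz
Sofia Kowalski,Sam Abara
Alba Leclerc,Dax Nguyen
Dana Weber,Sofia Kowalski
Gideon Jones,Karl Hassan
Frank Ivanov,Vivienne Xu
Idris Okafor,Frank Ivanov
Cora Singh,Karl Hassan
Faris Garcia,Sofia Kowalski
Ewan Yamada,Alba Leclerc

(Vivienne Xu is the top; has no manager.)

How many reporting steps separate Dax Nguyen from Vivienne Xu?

Chain from Dax Nguyen up to Vivienne Xu: Dax Nguyen → Bilal Ishikawa → Iker Patel → Vivienne Xu. That is 3 steps up, so Dax Nguyen is 3 levels below Vivienne Xu.

3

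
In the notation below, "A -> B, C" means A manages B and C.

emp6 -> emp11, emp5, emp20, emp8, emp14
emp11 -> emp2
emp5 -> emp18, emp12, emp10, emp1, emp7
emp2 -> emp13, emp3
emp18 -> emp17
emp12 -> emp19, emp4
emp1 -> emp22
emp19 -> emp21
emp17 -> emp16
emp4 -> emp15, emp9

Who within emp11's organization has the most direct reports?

emp2

Direct-report counts within emp11's organization: emp11 has 1; emp2 has 2. The largest is 2, held by emp2.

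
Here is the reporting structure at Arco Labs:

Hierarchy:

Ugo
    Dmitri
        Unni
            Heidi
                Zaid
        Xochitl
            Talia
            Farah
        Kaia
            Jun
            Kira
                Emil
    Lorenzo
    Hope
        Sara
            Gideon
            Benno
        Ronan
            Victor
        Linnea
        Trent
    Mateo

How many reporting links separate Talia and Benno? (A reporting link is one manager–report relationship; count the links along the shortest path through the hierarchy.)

Talia is 3 levels below Ugo, and Benno is 3 levels below Ugo (their lowest common manager). The shortest path runs up from Talia to Ugo and back down to Benno: 3 + 3 = 6 links.

6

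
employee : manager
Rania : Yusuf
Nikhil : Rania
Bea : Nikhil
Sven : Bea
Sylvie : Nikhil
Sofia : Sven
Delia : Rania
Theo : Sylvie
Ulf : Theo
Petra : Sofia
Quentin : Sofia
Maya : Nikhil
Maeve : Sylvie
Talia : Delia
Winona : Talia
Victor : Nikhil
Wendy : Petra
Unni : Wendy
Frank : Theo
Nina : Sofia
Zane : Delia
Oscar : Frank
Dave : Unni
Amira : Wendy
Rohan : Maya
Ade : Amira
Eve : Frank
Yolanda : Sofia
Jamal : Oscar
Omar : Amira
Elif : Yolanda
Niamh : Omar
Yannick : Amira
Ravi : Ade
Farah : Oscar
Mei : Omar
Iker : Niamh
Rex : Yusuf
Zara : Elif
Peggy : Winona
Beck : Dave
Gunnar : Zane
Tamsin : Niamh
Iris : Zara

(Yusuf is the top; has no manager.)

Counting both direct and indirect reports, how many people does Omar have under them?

4

Omar directly manages Niamh, Mei. Under Niamh: Tamsin, Iker (2). Mei has no reports. So Omar's organization is 2 direct reports plus everyone under them: 3 + 1 = 4.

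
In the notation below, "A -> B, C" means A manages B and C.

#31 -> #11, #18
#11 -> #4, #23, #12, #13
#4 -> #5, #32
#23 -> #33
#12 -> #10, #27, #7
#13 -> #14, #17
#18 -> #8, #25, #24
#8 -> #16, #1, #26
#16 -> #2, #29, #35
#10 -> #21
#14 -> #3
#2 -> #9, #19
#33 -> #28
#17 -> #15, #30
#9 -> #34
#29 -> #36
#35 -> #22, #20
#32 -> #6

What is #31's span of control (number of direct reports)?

#31 directly manages #11, #18. That is 2 direct reports.

2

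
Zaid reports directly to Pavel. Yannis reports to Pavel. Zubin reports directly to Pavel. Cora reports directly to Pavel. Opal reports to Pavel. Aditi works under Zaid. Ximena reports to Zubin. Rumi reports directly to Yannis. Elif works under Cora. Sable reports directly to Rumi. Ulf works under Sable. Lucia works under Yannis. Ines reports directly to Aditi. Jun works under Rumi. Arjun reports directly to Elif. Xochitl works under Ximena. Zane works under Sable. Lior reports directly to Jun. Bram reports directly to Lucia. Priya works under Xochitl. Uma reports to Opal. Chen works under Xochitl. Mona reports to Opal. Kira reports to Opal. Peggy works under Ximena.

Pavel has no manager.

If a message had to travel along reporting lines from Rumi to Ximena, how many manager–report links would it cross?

Rumi is 2 levels below Pavel, and Ximena is 2 levels below Pavel (their lowest common manager). The shortest path runs up from Rumi to Pavel and back down to Ximena: 2 + 2 = 4 links.

4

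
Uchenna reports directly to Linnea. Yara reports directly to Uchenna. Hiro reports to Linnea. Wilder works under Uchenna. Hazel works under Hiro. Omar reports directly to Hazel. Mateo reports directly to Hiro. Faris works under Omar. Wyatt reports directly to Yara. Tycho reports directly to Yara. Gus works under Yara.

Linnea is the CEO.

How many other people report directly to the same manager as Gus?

Gus reports to Yara. Yara's other direct reports are Wyatt, Tycho — 2 peers.

2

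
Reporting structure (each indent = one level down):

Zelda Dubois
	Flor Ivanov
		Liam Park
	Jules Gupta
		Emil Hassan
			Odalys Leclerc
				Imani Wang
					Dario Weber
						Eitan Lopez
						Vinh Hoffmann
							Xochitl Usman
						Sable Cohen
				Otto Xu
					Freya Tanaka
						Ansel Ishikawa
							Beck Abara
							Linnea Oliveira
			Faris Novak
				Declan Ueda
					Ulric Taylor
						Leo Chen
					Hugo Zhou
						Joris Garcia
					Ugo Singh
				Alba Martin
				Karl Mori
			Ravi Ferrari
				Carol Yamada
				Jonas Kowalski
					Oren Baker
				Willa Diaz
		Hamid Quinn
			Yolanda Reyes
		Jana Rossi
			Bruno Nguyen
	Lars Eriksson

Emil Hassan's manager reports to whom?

Emil Hassan reports to Jules Gupta, and Jules Gupta reports to Zelda Dubois. So Emil Hassan's skip-level manager is Zelda Dubois.

Zelda Dubois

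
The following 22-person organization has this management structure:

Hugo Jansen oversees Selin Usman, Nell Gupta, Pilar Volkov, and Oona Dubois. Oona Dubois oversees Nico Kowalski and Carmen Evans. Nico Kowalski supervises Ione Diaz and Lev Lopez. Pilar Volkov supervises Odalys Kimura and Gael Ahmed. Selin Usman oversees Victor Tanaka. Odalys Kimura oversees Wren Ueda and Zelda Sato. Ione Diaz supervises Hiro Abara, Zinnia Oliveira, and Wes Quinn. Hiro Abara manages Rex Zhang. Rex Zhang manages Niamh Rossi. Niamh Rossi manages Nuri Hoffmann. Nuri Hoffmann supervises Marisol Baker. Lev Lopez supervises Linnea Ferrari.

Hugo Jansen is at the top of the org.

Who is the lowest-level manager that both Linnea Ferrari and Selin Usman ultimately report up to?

Hugo Jansen

Linnea Ferrari's chain of managers is Lev Lopez, Nico Kowalski, Oona Dubois, Hugo Jansen. Selin Usman's chain of managers is Hugo Jansen. The first manager that appears in both chains is Hugo Jansen.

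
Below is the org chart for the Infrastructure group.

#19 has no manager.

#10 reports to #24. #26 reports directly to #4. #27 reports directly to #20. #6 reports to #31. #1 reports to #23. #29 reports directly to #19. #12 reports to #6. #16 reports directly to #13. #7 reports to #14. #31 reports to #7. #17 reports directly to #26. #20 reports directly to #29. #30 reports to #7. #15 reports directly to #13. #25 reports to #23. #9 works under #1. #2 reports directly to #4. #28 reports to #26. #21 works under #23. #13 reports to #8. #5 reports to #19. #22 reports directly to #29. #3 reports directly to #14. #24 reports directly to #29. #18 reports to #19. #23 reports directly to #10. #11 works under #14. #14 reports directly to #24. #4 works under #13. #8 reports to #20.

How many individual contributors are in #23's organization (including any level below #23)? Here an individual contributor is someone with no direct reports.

3

The people in #23's organization with no one reporting to them are #21, #25, #9. That is 3.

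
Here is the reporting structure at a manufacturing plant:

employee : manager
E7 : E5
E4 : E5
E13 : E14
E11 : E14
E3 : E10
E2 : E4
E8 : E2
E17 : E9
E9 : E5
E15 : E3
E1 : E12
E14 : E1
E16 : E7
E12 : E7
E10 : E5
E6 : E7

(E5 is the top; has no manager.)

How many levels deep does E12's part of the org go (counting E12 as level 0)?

3

The longest chain under E12 runs E12 → E1 → E14 → E13, which is 3 levels below E12.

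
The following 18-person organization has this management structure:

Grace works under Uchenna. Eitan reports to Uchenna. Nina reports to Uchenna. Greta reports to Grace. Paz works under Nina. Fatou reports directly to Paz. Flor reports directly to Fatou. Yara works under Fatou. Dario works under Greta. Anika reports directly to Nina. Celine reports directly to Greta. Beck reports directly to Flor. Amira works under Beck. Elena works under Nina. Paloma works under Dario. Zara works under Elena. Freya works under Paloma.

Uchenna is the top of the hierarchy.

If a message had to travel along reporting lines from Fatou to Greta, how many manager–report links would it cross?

Fatou is 3 levels below Uchenna, and Greta is 2 levels below Uchenna (their lowest common manager). The shortest path runs up from Fatou to Uchenna and back down to Greta: 3 + 2 = 5 links.

5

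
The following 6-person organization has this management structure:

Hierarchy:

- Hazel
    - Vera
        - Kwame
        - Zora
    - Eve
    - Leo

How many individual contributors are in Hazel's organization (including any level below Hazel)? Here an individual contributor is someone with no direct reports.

The people in Hazel's organization with no one reporting to them are Leo, Eve, Zora, Kwame. That is 4.

4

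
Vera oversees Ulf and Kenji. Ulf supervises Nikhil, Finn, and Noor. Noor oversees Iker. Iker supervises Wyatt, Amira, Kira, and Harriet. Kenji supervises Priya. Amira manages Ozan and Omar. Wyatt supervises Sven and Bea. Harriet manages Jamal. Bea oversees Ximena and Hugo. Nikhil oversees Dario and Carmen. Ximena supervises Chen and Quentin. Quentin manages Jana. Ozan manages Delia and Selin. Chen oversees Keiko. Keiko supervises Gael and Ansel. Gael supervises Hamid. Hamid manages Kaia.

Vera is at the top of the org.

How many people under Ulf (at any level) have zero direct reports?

13

The people in Ulf's organization with no one reporting to them are Finn, Carmen, Dario, Kira, Jamal, Hugo, Ansel, Kaia, Jana, Sven, Omar, Selin, Delia. That is 13.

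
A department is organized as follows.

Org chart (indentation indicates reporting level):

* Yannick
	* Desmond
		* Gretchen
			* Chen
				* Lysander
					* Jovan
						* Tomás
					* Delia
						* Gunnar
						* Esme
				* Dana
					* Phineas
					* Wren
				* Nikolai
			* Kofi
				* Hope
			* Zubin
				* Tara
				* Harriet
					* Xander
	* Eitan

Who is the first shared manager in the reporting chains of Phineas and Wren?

Phineas's chain of managers is Dana, Chen, Gretchen, Desmond, Yannick. Wren's chain of managers is Dana, Chen, Gretchen, Desmond, Yannick. The first manager that appears in both chains is Dana.

Dana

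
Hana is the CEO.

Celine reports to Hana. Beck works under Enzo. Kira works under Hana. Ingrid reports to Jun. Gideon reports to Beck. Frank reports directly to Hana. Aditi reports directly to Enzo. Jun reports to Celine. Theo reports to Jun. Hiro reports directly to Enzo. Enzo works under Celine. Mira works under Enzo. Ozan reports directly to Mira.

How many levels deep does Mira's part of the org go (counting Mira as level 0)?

1

The longest chain under Mira runs Mira → Ozan, which is 1 level below Mira.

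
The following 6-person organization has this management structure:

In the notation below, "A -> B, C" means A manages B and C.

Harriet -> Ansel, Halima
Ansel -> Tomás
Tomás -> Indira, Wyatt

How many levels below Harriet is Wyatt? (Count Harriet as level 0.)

3

Chain from Wyatt up to Harriet: Wyatt → Tomás → Ansel → Harriet. That is 3 steps up, so Wyatt is 3 levels below Harriet.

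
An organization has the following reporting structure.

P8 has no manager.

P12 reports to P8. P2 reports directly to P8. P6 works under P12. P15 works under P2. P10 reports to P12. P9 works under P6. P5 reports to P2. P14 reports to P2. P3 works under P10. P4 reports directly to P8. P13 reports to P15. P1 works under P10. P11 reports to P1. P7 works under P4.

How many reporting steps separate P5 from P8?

2

Chain from P5 up to P8: P5 → P2 → P8. That is 2 steps up, so P5 is 2 levels below P8.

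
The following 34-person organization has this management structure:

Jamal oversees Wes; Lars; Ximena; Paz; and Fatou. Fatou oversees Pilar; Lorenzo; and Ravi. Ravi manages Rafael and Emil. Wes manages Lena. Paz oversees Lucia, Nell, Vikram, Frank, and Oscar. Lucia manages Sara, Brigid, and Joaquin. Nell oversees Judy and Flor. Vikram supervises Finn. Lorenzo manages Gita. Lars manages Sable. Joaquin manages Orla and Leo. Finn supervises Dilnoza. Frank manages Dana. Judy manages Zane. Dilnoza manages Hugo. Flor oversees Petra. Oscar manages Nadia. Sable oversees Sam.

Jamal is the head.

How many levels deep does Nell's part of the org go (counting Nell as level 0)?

2

The longest chain under Nell runs Nell → Flor → Petra, which is 2 levels below Nell.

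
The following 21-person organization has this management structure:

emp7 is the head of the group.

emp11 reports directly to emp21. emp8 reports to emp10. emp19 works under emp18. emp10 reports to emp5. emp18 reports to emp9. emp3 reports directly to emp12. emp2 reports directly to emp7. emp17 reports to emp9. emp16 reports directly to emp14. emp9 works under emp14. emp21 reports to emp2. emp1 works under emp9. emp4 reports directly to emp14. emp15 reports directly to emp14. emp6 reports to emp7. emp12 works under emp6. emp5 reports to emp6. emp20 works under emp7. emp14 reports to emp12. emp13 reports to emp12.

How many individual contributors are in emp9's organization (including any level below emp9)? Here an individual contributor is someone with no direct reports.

The people in emp9's organization with no one reporting to them are emp1, emp17, emp19. That is 3.

3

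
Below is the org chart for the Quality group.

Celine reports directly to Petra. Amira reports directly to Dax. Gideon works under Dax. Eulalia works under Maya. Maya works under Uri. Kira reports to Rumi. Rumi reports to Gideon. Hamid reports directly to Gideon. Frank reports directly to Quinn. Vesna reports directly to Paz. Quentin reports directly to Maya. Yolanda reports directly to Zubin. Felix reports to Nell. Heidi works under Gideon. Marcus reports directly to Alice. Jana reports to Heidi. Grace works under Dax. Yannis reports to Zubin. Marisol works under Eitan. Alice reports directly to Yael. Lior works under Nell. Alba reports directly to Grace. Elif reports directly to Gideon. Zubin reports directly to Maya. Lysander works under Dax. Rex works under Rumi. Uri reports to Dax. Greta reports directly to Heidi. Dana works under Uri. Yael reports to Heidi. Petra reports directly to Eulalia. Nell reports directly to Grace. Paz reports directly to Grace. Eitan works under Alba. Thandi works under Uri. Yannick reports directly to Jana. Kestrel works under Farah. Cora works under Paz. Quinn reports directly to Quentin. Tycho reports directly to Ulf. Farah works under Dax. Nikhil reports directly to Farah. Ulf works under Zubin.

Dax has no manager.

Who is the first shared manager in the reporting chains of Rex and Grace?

Dax

Rex's chain of managers is Rumi, Gideon, Dax. Grace's chain of managers is Dax. The first manager that appears in both chains is Dax.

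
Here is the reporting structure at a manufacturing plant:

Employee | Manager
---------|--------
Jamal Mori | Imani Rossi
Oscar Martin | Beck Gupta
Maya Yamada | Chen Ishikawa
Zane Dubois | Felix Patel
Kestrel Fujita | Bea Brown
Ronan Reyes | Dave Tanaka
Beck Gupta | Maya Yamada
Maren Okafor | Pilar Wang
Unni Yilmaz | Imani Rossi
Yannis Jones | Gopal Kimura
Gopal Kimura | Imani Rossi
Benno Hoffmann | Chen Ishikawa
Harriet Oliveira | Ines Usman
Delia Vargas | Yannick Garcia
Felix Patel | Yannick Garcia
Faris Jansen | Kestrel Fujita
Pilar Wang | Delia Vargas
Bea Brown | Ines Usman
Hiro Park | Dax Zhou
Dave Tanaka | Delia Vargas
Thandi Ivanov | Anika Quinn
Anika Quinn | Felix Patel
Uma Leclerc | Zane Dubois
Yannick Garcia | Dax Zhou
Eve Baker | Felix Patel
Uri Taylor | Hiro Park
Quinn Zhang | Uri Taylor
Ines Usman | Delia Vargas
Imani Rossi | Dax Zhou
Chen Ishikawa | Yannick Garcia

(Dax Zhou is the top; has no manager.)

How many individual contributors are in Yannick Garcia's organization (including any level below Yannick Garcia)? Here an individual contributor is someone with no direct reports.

9

The people in Yannick Garcia's organization with no one reporting to them are Maren Okafor, Ronan Reyes, Harriet Oliveira, Faris Jansen, Thandi Ivanov, Eve Baker, Uma Leclerc, Benno Hoffmann, Oscar Martin. That is 9.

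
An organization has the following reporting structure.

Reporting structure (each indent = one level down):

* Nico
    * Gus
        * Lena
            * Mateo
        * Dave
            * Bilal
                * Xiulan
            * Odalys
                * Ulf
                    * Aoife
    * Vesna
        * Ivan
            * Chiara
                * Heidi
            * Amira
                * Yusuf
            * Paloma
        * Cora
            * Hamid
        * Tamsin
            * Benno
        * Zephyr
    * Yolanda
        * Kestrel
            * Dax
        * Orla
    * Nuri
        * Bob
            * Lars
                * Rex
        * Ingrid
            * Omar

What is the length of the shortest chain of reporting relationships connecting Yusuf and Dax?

7

Yusuf is 4 levels below Nico, and Dax is 3 levels below Nico (their lowest common manager). The shortest path runs up from Yusuf to Nico and back down to Dax: 4 + 3 = 7 links.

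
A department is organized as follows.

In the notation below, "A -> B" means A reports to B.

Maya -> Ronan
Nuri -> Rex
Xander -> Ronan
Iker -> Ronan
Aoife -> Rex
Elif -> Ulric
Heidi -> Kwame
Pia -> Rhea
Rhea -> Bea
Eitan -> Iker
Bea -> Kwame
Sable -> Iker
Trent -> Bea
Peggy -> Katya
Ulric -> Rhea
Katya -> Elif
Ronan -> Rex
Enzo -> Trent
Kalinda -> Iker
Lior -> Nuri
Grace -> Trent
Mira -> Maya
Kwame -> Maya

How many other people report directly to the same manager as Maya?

Maya reports to Ronan. Ronan's other direct reports are Iker, Xander — 2 peers.

2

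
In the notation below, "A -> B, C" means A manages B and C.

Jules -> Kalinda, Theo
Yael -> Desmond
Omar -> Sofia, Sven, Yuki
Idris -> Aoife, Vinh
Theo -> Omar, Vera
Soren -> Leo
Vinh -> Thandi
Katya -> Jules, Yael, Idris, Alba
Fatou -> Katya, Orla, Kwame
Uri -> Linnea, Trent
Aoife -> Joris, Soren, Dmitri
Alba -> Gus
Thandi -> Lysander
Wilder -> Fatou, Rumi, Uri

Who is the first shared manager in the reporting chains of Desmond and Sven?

Katya

Desmond's chain of managers is Yael, Katya, Fatou, Wilder. Sven's chain of managers is Omar, Theo, Jules, Katya, Fatou, Wilder. The first manager that appears in both chains is Katya.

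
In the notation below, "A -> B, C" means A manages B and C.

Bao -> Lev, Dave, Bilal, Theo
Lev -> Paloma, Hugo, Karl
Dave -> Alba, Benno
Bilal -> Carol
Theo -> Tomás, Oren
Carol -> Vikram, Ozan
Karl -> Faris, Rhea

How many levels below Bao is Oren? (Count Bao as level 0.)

2

Chain from Oren up to Bao: Oren → Theo → Bao. That is 2 steps up, so Oren is 2 levels below Bao.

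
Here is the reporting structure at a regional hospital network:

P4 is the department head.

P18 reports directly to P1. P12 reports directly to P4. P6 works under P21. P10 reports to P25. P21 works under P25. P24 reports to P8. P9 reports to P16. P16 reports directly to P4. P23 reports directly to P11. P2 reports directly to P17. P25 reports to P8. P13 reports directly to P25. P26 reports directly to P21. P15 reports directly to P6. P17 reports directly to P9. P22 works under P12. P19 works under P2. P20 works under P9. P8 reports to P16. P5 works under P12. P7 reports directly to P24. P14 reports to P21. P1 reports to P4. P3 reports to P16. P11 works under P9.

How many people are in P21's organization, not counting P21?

4

P21 directly manages P6, P26, P14. Under P6: P15 (1). P26 has no reports. P14 has no reports. So P21's organization is 3 direct reports plus everyone under them: 2 + 1 + 1 = 4.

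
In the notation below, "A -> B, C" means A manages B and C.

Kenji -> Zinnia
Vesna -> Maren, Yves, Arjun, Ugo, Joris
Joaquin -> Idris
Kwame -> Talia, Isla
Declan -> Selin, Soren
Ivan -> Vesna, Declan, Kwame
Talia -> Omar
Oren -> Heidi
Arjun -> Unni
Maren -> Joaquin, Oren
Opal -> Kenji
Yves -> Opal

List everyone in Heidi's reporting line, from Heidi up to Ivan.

Heidi reports to Oren. Oren reports to Maren. Maren reports to Vesna. Vesna reports to Ivan. Ivan is at the top.

Heidi -> Oren -> Maren -> Vesna -> Ivan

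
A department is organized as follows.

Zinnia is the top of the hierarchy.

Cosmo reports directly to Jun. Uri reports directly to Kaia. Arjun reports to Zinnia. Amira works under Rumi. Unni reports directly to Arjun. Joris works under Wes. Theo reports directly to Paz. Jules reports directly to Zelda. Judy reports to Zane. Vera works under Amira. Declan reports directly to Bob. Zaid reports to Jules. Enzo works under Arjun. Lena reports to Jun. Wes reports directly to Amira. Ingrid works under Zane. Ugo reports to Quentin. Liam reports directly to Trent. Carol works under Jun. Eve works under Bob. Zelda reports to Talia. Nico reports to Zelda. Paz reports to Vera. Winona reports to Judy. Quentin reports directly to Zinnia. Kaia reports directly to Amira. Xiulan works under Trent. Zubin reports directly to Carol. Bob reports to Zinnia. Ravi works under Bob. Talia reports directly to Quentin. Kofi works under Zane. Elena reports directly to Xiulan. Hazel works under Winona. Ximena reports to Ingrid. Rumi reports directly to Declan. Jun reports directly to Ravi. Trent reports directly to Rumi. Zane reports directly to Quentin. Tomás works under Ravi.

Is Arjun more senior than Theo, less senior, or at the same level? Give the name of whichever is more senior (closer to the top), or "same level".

Arjun

Arjun is 1 level below Zinnia; Theo is 7. Arjun is higher.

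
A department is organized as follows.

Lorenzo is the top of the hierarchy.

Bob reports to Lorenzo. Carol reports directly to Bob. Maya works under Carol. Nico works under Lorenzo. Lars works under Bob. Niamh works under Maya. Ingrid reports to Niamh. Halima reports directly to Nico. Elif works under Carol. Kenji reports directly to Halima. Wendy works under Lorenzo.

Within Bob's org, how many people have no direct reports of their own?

The people in Bob's organization with no one reporting to them are Lars, Elif, Ingrid. That is 3.

3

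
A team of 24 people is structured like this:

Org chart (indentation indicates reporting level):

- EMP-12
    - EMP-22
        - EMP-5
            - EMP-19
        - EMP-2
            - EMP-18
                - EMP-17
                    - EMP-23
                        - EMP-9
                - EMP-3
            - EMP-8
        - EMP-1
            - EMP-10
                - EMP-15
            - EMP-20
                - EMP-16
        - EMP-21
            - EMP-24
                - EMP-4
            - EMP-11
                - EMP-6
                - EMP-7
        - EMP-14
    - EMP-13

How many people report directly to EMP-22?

EMP-22 directly manages EMP-5, EMP-2, EMP-1, EMP-21, EMP-14. That is 5 direct reports.

5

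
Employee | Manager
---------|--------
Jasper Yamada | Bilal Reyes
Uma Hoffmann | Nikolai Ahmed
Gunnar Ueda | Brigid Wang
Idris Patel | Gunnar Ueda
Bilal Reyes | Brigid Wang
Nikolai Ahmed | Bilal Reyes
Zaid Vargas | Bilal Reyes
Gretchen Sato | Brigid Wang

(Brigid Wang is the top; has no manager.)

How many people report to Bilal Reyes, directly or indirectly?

4

Bilal Reyes directly manages Nikolai Ahmed, Jasper Yamada, Zaid Vargas. Under Nikolai Ahmed: Uma Hoffmann (1). Jasper Yamada has no reports. Zaid Vargas has no reports. So Bilal Reyes's organization is 3 direct reports plus everyone under them: 2 + 1 + 1 = 4.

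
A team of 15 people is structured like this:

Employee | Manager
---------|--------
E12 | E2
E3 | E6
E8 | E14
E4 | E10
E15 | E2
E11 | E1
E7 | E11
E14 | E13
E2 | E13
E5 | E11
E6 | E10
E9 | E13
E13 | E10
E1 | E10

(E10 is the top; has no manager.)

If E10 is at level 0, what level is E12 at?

Chain from E12 up to E10: E12 → E2 → E13 → E10. That is 3 steps up, so E12 is 3 levels below E10.

3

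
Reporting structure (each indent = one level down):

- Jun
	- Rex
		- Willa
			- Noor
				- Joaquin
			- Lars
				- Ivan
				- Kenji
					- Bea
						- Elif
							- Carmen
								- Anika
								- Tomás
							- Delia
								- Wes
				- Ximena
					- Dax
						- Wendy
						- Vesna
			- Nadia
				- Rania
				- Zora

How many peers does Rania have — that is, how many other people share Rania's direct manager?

Rania reports to Nadia. Nadia's other direct reports are Zora — 1 peer.

1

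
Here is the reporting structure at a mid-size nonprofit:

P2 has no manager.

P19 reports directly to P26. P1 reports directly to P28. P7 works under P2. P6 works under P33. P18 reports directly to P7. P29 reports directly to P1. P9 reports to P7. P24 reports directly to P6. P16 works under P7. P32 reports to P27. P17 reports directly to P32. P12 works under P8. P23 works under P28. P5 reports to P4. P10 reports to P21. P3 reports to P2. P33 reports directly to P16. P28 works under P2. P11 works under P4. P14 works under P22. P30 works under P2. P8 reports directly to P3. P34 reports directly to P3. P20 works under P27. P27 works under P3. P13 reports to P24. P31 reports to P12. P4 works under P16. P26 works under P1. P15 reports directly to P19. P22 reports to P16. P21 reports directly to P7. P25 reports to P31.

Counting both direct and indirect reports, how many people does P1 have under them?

4

P1 directly manages P29, P26. P29 has no reports. Under P26: P19, P15 (2). So P1's organization is 2 direct reports plus everyone under them: 1 + 3 = 4.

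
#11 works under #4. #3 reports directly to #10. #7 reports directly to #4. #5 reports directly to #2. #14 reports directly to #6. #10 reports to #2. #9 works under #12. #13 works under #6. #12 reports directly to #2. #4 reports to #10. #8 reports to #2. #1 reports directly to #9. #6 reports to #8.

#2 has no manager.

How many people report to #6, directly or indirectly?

#6 directly manages #13, #14. #13 has no reports. #14 has no reports. So #6's organization is 2 direct reports plus everyone under them: 1 + 1 = 2.

2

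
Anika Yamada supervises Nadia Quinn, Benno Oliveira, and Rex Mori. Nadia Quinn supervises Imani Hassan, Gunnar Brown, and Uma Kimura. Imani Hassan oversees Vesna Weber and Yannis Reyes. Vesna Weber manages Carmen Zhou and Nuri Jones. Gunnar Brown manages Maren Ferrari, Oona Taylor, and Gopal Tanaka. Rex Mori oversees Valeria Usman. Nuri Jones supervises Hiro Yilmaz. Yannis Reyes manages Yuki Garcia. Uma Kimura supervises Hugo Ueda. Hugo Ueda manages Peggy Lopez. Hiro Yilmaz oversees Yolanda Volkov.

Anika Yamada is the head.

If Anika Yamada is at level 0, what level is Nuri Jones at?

Chain from Nuri Jones up to Anika Yamada: Nuri Jones → Vesna Weber → Imani Hassan → Nadia Quinn → Anika Yamada. That is 4 steps up, so Nuri Jones is 4 levels below Anika Yamada.

4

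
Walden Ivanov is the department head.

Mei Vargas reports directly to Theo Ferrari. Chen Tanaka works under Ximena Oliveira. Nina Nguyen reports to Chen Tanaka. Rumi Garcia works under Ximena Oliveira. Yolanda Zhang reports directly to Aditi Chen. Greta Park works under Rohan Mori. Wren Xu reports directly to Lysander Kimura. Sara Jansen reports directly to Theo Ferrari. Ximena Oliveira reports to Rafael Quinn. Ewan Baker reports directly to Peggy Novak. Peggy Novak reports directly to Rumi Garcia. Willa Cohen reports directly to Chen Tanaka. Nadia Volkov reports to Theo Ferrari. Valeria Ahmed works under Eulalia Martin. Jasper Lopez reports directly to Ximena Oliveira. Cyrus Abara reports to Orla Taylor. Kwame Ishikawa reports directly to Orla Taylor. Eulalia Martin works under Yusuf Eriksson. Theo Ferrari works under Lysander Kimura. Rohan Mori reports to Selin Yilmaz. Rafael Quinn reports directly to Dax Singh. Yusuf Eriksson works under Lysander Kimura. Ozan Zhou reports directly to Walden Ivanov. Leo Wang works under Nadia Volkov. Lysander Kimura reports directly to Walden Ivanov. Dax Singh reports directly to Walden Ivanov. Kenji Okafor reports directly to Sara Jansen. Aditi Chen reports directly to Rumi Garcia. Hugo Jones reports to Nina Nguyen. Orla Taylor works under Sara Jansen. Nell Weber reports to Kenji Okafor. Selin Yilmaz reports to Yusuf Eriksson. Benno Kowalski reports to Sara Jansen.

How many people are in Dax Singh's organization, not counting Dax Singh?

Dax Singh directly manages Rafael Quinn. Under Rafael Quinn: Ximena Oliveira, Jasper Lopez, Chen Tanaka, Willa Cohen, Nina Nguyen, Hugo Jones, Rumi Garcia, Aditi Chen, Yolanda Zhang, Peggy Novak, Ewan Baker (11). That's 12 in total.

12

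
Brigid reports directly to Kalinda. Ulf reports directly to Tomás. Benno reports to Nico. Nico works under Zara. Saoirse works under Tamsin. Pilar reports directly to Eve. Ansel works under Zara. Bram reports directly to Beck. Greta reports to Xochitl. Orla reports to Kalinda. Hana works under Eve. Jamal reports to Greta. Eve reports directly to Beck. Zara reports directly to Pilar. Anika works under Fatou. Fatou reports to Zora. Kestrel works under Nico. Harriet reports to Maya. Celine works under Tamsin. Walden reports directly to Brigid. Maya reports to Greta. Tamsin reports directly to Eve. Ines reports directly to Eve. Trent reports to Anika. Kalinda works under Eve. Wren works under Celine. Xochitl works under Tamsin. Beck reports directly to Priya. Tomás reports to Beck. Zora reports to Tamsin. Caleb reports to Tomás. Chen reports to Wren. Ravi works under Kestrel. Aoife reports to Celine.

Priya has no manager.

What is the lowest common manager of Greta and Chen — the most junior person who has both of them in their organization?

Greta's chain of managers is Xochitl, Tamsin, Eve, Beck, Priya. Chen's chain of managers is Wren, Celine, Tamsin, Eve, Beck, Priya. The first manager that appears in both chains is Tamsin.

Tamsin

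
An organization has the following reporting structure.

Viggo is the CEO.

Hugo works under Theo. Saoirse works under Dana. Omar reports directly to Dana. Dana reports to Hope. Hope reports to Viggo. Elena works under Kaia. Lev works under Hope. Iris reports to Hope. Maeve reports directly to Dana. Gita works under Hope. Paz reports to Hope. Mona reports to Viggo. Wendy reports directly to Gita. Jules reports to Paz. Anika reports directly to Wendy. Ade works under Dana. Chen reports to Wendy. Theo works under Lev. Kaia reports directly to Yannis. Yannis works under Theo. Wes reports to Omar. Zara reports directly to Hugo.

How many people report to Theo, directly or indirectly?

5

Theo directly manages Yannis, Hugo. Under Yannis: Kaia, Elena (2). Under Hugo: Zara (1). So Theo's organization is 2 direct reports plus everyone under them: 3 + 2 = 5.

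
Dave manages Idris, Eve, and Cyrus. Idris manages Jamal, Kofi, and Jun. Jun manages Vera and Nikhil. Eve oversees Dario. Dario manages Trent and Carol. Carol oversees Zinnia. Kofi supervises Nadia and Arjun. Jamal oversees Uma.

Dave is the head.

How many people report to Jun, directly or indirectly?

2

Jun directly manages Vera, Nikhil. Vera has no reports. Nikhil has no reports. So Jun's organization is 2 direct reports plus everyone under them: 1 + 1 = 2.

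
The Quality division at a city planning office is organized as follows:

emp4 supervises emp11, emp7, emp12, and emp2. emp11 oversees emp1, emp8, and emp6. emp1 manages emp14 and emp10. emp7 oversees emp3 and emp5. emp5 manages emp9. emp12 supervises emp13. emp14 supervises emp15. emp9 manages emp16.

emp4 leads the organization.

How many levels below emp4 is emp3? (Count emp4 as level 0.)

2

Chain from emp3 up to emp4: emp3 → emp7 → emp4. That is 2 steps up, so emp3 is 2 levels below emp4.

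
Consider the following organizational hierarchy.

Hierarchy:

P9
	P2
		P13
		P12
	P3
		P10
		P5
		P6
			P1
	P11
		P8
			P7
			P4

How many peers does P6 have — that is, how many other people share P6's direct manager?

P6 reports to P3. P3's other direct reports are P10, P5 — 2 peers.

2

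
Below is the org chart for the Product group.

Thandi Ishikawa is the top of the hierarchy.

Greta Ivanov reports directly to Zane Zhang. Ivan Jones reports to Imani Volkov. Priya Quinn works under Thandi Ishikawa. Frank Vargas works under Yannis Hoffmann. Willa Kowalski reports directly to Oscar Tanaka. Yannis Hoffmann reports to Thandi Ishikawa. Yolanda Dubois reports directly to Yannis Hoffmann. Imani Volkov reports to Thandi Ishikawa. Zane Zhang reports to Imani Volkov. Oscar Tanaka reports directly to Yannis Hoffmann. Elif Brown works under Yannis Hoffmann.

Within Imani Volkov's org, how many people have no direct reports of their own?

2

The people in Imani Volkov's organization with no one reporting to them are Ivan Jones, Greta Ivanov. That is 2.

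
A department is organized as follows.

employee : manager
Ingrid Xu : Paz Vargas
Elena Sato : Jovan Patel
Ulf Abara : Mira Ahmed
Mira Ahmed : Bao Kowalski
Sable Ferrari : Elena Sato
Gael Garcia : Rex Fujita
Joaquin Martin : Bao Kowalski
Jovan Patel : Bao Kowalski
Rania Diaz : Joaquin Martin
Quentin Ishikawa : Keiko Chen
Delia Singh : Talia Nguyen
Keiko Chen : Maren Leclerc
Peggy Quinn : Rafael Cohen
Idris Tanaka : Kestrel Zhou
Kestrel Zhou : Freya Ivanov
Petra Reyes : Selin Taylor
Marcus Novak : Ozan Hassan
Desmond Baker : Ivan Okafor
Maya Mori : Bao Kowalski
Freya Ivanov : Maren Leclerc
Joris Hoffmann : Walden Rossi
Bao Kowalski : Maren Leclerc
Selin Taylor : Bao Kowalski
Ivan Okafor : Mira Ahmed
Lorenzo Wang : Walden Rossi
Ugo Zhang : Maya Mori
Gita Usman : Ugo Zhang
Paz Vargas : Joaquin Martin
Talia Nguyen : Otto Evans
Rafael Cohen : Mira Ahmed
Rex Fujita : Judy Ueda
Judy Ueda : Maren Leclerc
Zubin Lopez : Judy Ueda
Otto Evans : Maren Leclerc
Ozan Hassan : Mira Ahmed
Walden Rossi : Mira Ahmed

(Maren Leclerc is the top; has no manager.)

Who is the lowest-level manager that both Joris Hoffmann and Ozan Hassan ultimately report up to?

Joris Hoffmann's chain of managers is Walden Rossi, Mira Ahmed, Bao Kowalski, Maren Leclerc. Ozan Hassan's chain of managers is Mira Ahmed, Bao Kowalski, Maren Leclerc. The first manager that appears in both chains is Mira Ahmed.

Mira Ahmed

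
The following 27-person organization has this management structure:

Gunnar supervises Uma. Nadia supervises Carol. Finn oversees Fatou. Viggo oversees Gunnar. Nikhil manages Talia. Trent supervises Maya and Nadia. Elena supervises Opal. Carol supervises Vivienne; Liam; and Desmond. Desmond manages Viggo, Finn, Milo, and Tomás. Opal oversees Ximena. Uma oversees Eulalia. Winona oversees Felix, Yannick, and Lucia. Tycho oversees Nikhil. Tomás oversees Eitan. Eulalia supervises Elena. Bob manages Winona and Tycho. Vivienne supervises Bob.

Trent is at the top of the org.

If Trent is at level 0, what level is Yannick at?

6

Chain from Yannick up to Trent: Yannick → Winona → Bob → Vivienne → Carol → Nadia → Trent. That is 6 steps up, so Yannick is 6 levels below Trent.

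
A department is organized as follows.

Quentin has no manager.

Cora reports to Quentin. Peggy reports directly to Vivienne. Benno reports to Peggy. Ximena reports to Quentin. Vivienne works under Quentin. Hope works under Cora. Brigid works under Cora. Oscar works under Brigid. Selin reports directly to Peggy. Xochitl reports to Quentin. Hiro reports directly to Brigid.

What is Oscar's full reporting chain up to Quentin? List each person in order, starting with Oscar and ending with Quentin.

Oscar reports to Brigid. Brigid reports to Cora. Cora reports to Quentin. Quentin is at the top.

Oscar -> Brigid -> Cora -> Quentin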